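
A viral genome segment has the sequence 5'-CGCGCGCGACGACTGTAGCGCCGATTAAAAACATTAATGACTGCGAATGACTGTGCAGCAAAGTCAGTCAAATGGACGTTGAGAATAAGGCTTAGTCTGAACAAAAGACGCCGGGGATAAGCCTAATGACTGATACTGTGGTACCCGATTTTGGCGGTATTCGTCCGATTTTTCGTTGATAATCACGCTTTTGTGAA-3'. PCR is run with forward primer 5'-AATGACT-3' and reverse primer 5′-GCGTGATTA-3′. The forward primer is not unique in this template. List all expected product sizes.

The forward primer AATGACT matches the top strand at positions 36–42, 46–52, 125–131.
The reverse primer's reverse complement is TAATCACGC, matching at positions 180–188.
Each forward site pairs with the reverse site to give a product ending at position 188: sizes 153, 143, 64 bp.

153 bp, 143 bp, 64 bp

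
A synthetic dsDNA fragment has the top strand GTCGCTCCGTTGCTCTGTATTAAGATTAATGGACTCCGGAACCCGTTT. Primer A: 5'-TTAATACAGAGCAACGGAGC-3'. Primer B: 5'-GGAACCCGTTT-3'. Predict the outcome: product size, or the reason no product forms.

Primer A (TTAATACAGAGCAACGGAGC) has reverse complement GCTCCGTTGCTCTGTATTAA, which matches the top strand at positions 4–23; primer A anneals to the top strand there with its 3' end pointing upstream toward position 4.
Primer B (GGAACCCGTTT) matches the top strand directly at positions 38–48; it anneals to the bottom strand with its 3' end pointing downstream toward position 48.
The 3' ends diverge (primer A extends toward position 1, primer B toward position 48), so the primers never converge on a shared product.

No product — the primers' 3' ends point away from each other.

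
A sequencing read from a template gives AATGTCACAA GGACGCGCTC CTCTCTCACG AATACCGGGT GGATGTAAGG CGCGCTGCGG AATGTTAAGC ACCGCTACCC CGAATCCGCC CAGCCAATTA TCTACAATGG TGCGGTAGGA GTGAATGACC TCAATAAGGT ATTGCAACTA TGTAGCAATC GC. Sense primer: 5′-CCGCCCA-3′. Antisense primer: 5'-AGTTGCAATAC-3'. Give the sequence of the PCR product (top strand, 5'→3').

5'-CCGCCCAGCCAATTATCTACAATGGTGCGGTAGGAGTGAATGACCTCAATAAGGTATTGCAACT-3'

Forward primer CCGCCCA is found on the top strand at positions 86–92.
Taking the reverse complement of AGTTGCAATAC gives GTATTGCAACT, found at positions 139–149 on the template; the primer anneals here to the top strand with its 3' end pointing upstream.
The product is the template from position 86 through 149 (64 bp).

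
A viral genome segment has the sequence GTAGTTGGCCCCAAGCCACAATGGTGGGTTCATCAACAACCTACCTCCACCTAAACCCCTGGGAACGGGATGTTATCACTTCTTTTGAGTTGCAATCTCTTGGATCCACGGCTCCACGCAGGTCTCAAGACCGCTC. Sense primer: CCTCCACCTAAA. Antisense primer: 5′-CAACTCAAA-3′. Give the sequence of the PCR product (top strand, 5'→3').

5'-CCTCCACCTAAACCCCTGGGAACGGGATGTTATCACTTCTTTTGAGTTG-3'

Forward primer CCTCCACCTAAA is found on the top strand at positions 44–55.
The reverse primer's reverse complement is TTTGAGTTG, which matches the template at positions 84–92.
The product is the template from position 44 through 92 (49 bp).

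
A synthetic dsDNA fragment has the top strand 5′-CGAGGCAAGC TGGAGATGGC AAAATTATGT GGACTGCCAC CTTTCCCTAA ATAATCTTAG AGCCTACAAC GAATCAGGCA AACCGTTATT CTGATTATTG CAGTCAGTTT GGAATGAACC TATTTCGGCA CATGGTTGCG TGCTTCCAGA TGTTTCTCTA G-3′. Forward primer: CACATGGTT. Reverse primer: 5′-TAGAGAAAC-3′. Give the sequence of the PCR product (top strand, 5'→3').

Forward primer CACATGGTT is found on the top strand at positions 129–137.
Reverse complement of the reverse primer: GTTTCTCTA. This occurs on the top strand at positions 152–160.
The product is the template from position 129 through 160 (32 bp).

5'-CACATGGTTGCGTGCTTCCAGATGTTTCTCTA-3'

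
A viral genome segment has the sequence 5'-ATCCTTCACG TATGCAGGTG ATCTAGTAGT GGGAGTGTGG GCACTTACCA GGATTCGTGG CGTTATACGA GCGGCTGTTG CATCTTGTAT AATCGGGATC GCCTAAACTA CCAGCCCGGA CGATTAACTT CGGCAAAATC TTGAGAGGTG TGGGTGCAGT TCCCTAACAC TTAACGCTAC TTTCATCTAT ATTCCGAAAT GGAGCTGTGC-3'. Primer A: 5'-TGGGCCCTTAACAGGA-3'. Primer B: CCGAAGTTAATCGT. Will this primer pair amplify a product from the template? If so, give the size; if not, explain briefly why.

No product — primer A has no binding site in the template.

Primer A (TGGGCCCTTAACAGGA) does not match the top strand, and its reverse complement TCCTGTTAAGGGCCCA does not match either.
With no annealing site for primer A, no amplification occurs.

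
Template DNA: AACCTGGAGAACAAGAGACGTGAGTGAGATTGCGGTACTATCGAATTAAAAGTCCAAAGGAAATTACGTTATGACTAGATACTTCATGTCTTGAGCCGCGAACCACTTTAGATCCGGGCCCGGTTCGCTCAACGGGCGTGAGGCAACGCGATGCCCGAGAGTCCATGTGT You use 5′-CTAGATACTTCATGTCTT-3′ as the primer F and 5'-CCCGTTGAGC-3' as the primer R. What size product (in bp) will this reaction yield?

62 bp

Forward primer CTAGATACTTCATGTCTT is found on the top strand at positions 75–92.
Reverse complement of the reverse primer: GCTCAACGGG. This occurs on the top strand at positions 127–136.
The product runs from position 75 to position 136, so its length is 136 − 75 + 1 = 62 bp.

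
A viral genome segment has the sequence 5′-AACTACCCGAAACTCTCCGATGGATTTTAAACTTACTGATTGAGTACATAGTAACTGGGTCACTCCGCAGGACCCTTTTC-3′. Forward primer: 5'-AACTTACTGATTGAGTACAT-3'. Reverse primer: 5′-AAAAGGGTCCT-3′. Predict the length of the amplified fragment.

The forward primer matches the template at positions 30–49.
Taking the reverse complement of AAAAGGGTCCT gives AGGACCCTTTT, found at positions 69–79 on the template; the primer anneals here to the top strand with its 3' end pointing upstream.
The product runs from position 30 to position 79, so its length is 79 − 30 + 1 = 50 bp.

50 bp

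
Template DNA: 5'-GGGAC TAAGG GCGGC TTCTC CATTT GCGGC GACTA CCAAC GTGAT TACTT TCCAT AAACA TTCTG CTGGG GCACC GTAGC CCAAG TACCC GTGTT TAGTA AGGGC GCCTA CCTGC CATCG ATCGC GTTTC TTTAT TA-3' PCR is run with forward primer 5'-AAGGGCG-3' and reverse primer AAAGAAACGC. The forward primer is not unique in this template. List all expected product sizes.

127 bp, 34 bp

The forward primer AAGGGCG matches the top strand at positions 7–13, 100–106.
The reverse primer's reverse complement is GCGTTTCTTT, matching at positions 124–133.
Each forward site pairs with the reverse site to give a product ending at position 133: sizes 127, 34 bp.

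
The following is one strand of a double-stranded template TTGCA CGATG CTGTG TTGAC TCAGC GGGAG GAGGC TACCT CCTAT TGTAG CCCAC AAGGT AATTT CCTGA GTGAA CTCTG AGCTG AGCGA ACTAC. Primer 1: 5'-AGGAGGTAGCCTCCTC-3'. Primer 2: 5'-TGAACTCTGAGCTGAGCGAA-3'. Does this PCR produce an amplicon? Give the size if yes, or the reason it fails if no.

Primer 1 (AGGAGGTAGCCTCCTC) has reverse complement GAGGAGGCTACCTCCT, which matches the top strand at positions 28–43; primer 1 anneals to the top strand there with its 3' end pointing upstream toward position 28.
Primer 2 (TGAACTCTGAGCTGAGCGAA) matches the top strand directly at positions 72–91; it anneals to the bottom strand with its 3' end pointing downstream toward position 91.
The 3' ends diverge (primer 1 extends toward position 1, primer 2 toward position 95), so the primers never converge on a shared product.

No product — the primers' 3' ends point away from each other.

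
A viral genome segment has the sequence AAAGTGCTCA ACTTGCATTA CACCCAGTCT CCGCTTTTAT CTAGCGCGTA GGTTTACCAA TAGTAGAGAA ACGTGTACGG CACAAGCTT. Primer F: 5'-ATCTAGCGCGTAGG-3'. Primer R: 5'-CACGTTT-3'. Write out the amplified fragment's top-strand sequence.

Forward primer ATCTAGCGCGTAGG is found on the top strand at positions 39–52.
Taking the reverse complement of CACGTTT gives AAACGTG, found at positions 69–75 on the template; the primer anneals here to the top strand with its 3' end pointing upstream.
The product is the template from position 39 through 75 (37 bp).

5'-ATCTAGCGCGTAGGTTTACCAATAGTAGAGAAACGTG-3'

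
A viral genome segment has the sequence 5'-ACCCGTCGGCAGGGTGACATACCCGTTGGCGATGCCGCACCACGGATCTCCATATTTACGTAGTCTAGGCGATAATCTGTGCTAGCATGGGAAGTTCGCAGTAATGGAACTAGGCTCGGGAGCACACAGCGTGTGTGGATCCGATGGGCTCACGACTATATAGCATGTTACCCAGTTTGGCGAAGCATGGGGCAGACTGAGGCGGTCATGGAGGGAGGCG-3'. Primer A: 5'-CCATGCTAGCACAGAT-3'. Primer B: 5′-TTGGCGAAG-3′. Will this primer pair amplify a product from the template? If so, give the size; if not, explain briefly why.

Primer A (CCATGCTAGCACAGAT) has reverse complement ATCTGTGCTAGCATGG, which matches the top strand at positions 75–90; primer A anneals to the top strand there with its 3' end pointing upstream toward position 75.
Primer B (TTGGCGAAG) matches the top strand directly at positions 177–185; it anneals to the bottom strand with its 3' end pointing downstream toward position 185.
The 3' ends diverge (primer A extends toward position 1, primer B toward position 220), so the primers never converge on a shared product.

No product — the primers' 3' ends point away from each other.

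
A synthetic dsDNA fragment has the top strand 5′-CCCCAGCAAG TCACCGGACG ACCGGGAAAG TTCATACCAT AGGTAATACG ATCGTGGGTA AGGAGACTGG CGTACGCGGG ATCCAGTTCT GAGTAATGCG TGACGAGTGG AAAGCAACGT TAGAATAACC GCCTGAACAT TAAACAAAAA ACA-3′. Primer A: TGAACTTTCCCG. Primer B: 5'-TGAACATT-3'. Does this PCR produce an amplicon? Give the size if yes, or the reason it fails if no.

Primer A (TGAACTTTCCCG) has reverse complement CGGGAAAGTTCA, which matches the top strand at positions 23–34; primer A anneals to the top strand there with its 3' end pointing upstream toward position 23.
Primer B (TGAACATT) matches the top strand directly at positions 134–141; it anneals to the bottom strand with its 3' end pointing downstream toward position 141.
The 3' ends diverge (primer A extends toward position 1, primer B toward position 153), so the primers never converge on a shared product.

No product — the primers' 3' ends point away from each other.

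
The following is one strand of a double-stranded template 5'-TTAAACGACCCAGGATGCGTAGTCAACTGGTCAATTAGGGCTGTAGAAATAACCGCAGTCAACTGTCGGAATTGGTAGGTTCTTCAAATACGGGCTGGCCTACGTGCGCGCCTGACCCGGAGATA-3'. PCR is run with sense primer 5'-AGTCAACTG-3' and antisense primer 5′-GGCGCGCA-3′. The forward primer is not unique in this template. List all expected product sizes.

92 bp, 56 bp

The forward primer AGTCAACTG matches the top strand at positions 21–29, 57–65.
The reverse primer's reverse complement is TGCGCGCC, matching at positions 105–112.
Each forward site pairs with the reverse site to give a product ending at position 112: sizes 92, 56 bp.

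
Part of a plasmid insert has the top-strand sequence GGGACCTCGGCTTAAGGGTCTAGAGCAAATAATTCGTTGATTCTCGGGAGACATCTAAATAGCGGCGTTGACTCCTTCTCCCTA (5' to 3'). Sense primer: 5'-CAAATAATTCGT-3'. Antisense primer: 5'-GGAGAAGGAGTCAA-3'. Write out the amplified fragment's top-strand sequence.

Forward primer CAAATAATTCGT is found on the top strand at positions 26–37.
Taking the reverse complement of GGAGAAGGAGTCAA gives TTGACTCCTTCTCC, found at positions 68–81 on the template; the primer anneals here to the top strand with its 3' end pointing upstream.
The product is the template from position 26 through 81 (56 bp).

5'-CAAATAATTCGTTGATTCTCGGGAGACATCTAAATAGCGGCGTTGACTCCTTCTCC-3'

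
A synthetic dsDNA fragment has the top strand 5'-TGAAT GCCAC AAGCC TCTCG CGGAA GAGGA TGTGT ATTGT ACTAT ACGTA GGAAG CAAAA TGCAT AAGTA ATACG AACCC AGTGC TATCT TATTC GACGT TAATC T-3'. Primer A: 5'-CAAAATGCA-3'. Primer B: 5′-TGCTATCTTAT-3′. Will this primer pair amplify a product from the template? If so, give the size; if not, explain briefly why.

No product — both primers anneal to the same strand and extend in the same direction.

Primer A (CAAAATGCA) matches the top strand at positions 56–64 (3' end points downstream).
Primer B (TGCTATCTTAT) also matches the top strand directly, at positions 83–93 — its reverse complement ATAAGATAGCA is not present.
Both primers anneal to the bottom strand with 3' ends pointing the same way, so neither can prime synthesis back toward the other.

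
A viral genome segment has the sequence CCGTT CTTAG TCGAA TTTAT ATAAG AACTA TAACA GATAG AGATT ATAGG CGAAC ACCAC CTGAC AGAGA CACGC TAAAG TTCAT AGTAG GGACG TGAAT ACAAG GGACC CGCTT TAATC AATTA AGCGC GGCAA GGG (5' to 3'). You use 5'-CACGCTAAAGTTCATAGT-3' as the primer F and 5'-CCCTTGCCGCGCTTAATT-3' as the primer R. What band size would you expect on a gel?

The forward primer matches the template at positions 71–88.
Taking the reverse complement of CCCTTGCCGCGCTTAATT gives AATTAAGCGCGGCAAGGG, found at positions 121–138 on the template; the primer anneals here to the top strand with its 3' end pointing upstream.
The product runs from position 71 to position 138, so its length is 138 − 71 + 1 = 68 bp.

68 bp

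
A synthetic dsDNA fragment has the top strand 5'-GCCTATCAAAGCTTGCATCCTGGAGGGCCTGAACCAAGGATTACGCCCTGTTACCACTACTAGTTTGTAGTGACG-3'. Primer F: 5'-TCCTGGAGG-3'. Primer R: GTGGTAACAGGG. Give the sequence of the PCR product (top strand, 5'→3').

Forward primer TCCTGGAGG is found on the top strand at positions 18–26.
Reverse complement of the reverse primer: CCCTGTTACCAC. This occurs on the top strand at positions 46–57.
The product is the template from position 18 through 57 (40 bp).

5'-TCCTGGAGGGCCTGAACCAAGGATTACGCCCTGTTACCAC-3'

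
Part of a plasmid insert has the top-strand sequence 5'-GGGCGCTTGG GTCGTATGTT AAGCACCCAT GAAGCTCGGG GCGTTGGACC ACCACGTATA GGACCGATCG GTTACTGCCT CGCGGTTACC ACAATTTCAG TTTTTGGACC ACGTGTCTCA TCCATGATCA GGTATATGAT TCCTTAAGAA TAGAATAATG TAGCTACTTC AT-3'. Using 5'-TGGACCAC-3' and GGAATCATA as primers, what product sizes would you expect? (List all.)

99 bp, 39 bp

The forward primer TGGACCAC matches the top strand at positions 45–52, 105–112.
The reverse primer's reverse complement is TATGATTCC, matching at positions 135–143.
Each forward site pairs with the reverse site to give a product ending at position 143: sizes 99, 39 bp.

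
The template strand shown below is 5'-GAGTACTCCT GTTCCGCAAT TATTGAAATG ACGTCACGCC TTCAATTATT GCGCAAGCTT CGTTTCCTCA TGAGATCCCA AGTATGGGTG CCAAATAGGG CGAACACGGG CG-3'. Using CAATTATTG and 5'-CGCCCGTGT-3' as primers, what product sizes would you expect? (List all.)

96 bp, 70 bp

The forward primer CAATTATTG matches the top strand at positions 17–25, 43–51.
The reverse primer's reverse complement is ACACGGGCG, matching at positions 104–112.
Each forward site pairs with the reverse site to give a product ending at position 112: sizes 96, 70 bp.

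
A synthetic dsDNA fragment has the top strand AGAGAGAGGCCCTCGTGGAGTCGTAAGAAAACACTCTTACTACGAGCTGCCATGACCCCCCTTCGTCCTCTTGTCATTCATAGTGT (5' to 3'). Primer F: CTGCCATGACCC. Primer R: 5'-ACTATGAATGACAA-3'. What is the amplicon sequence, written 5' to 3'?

Forward primer CTGCCATGACCC is found on the top strand at positions 47–58.
Taking the reverse complement of ACTATGAATGACAA gives TTGTCATTCATAGT, found at positions 71–84 on the template; the primer anneals here to the top strand with its 3' end pointing upstream.
The product is the template from position 47 through 84 (38 bp).

5'-CTGCCATGACCCCCCTTCGTCCTCTTGTCATTCATAGT-3'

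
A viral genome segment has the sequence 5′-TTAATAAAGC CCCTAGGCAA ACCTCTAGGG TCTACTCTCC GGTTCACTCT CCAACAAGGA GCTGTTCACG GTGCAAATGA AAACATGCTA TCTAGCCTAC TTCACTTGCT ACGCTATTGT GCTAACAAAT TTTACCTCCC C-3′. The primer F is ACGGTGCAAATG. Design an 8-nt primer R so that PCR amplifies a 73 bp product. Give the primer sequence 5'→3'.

5'-GGGAGGTA-3'

The forward primer binds at positions 68–79, so a 73 bp product ends at position 68 + 73 − 1 = 140.
The reverse primer anneals to the top strand over positions 133–140, i.e. to TACCTCCC.
Its sequence written 5'→3' is the reverse complement: GGGAGGTA.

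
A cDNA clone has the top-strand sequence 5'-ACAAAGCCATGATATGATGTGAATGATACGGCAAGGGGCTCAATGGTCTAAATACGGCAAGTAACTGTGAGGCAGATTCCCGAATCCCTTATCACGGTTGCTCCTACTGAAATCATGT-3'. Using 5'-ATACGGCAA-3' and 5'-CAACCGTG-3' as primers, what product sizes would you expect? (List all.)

75 bp, 49 bp

The forward primer ATACGGCAA matches the top strand at positions 26–34, 52–60.
The reverse primer's reverse complement is CACGGTTG, matching at positions 93–100.
Each forward site pairs with the reverse site to give a product ending at position 100: sizes 75, 49 bp.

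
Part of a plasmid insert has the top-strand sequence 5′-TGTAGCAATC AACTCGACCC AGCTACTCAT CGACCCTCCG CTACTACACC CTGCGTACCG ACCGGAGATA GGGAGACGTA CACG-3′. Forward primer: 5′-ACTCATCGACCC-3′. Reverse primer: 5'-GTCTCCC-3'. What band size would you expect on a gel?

The forward primer matches the template at positions 25–36.
The reverse primer's reverse complement is GGGAGAC, which matches the template at positions 71–77.
Amplicon spans positions 25–77: 53 bp.

53 bp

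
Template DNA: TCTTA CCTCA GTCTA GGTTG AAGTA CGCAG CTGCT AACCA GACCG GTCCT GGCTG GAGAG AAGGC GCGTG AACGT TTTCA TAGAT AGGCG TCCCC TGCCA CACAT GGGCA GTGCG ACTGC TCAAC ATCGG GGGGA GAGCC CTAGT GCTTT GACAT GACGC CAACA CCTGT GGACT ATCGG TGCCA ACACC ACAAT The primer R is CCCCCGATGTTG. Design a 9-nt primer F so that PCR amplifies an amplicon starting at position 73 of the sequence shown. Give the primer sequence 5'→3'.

The reverse primer's reverse complement CAACATCGGGGG matches the template at positions 122–133; the product starts at position 73.
The forward primer is identical to the top strand over positions 73–81: CGTTTTCAT.

5'-CGTTTTCAT-3'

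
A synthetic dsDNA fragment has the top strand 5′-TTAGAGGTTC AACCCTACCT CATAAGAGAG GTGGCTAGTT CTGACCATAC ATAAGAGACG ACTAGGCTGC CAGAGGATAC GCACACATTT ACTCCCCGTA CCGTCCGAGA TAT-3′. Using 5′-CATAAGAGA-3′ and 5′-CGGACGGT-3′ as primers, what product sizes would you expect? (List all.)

87 bp, 58 bp

The forward primer CATAAGAGA matches the top strand at positions 21–29, 50–58.
The reverse primer's reverse complement is ACCGTCCG, matching at positions 100–107.
Each forward site pairs with the reverse site to give a product ending at position 107: sizes 87, 58 bp.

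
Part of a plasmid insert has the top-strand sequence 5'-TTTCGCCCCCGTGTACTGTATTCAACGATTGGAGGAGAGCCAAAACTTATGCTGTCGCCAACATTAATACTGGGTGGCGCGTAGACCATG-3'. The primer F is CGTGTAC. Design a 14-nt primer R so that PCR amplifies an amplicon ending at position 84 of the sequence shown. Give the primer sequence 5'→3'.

The forward primer binds at positions 10–16; the product's 3' end on the top strand is position 84.
The reverse primer anneals to the top strand over positions 71–84, i.e. to TGGGTGGCGCGTAG.
Its sequence written 5'→3' is the reverse complement: CTACGCGCCACCCA.

5'-CTACGCGCCACCCA-3'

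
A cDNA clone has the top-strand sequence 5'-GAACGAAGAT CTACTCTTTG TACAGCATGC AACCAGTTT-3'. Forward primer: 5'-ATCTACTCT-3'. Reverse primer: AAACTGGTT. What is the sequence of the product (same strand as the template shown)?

5'-ATCTACTCTTTGTACAGCATGCAACCAGTTT-3'

The forward primer matches the template at positions 9–17.
Reverse complement of the reverse primer: AACCAGTTT. This occurs on the top strand at positions 31–39.
The product is the template from position 9 through 39 (31 bp).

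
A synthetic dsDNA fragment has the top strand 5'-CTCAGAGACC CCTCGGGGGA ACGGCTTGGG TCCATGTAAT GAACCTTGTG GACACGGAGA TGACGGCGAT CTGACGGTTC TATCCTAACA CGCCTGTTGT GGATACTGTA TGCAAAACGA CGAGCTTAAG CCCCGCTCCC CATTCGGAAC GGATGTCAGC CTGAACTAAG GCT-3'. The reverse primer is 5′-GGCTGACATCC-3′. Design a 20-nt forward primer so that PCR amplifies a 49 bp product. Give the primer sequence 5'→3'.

5'-CAAAACGACGAGCTTAAGCC-3'

The reverse primer's reverse complement GGATGTCAGCC matches the template at positions 151–161, so the product ends at position 161.
A 49 bp product then starts at position 161 − 49 + 1 = 113.
The forward primer is identical to the top strand there: CAAAACGACGAGCTTAAGCC.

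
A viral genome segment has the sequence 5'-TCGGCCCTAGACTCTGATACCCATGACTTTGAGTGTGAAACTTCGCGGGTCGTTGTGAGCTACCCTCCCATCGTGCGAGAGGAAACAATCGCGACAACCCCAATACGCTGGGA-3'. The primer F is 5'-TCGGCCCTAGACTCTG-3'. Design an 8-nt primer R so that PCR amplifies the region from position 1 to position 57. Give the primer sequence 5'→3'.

The product's 3' end on the top strand is position 57.
The reverse primer anneals to the top strand over positions 50–57, i.e. to TCGTTGTG.
Its sequence written 5'→3' is the reverse complement: CACAACGA.

5'-CACAACGA-3'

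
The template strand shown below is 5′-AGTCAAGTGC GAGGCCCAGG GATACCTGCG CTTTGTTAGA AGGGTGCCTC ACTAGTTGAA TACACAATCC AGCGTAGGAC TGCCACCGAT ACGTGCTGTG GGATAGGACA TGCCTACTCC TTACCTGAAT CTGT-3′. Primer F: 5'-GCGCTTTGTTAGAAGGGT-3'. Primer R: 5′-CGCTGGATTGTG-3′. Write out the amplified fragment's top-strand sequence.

5'-GCGCTTTGTTAGAAGGGTGCCTCACTAGTTGAATACACAATCCAGCG-3'

Forward primer GCGCTTTGTTAGAAGGGT is found on the top strand at positions 28–45.
The reverse primer's reverse complement is CACAATCCAGCG, which matches the template at positions 63–74.
The product is the template from position 28 through 74 (47 bp).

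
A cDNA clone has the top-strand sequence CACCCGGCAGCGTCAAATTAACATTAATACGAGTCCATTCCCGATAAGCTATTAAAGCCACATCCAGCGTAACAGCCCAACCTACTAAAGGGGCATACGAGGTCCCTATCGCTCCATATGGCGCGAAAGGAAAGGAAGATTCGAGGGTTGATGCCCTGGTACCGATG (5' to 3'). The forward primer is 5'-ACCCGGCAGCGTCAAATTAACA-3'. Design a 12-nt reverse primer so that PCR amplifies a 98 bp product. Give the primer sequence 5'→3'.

The forward primer binds at positions 2–23, so a 98 bp product ends at position 2 + 98 − 1 = 99.
The reverse primer anneals to the top strand over positions 88–99, i.e. to AAGGGGCATACG.
Its sequence written 5'→3' is the reverse complement: CGTATGCCCCTT.

5'-CGTATGCCCCTT-3'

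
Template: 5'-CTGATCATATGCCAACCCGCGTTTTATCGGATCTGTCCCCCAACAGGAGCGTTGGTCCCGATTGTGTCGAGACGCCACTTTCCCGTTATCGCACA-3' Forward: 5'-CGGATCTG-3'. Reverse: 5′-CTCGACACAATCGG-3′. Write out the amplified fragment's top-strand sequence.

The forward primer matches the template at positions 28–35.
Reverse complement of the reverse primer: CCGATTGTGTCGAG. This occurs on the top strand at positions 58–71.
The product is the template from position 28 through 71 (44 bp).

5'-CGGATCTGTCCCCCAACAGGAGCGTTGGTCCCGATTGTGTCGAG-3'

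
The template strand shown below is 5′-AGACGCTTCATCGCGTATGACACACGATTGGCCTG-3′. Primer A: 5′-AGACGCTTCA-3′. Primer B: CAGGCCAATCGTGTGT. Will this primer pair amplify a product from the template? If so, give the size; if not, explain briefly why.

Primer A (AGACGCTTCA) matches the top strand at positions 1–10; it acts as a forward primer.
Primer B's reverse complement is ACACACGATTGGCCTG, matching the top strand at positions 20–35; it acts as a reverse primer.
The 3' ends face each other across positions 1–35, giving a 35 bp product.

Yes — a 35 bp product.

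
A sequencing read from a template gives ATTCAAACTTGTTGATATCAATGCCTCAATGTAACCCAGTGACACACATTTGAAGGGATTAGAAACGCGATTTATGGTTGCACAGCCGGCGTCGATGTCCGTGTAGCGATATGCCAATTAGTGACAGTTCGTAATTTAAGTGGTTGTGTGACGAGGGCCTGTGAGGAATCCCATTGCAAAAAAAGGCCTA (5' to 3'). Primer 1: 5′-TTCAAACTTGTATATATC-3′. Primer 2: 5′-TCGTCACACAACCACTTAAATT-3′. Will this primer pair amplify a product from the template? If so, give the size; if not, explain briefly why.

Primer 1 (TTCAAACTTGTATATATC) does not match the top strand, and its reverse complement GATATATACAAGTTTGAA does not match either.
With no annealing site for primer 1, no amplification occurs.

No product — primer 1 has no binding site in the template.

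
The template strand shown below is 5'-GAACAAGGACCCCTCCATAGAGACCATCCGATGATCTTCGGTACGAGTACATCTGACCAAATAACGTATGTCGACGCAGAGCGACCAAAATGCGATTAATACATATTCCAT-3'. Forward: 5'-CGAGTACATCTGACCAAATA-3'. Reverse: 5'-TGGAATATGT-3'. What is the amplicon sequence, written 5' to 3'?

The forward primer matches the template at positions 44–63.
Reverse complement of the reverse primer: ACATATTCCA. This occurs on the top strand at positions 101–110.
The product is the template from position 44 through 110 (67 bp).

5'-CGAGTACATCTGACCAAATAACGTATGTCGACGCAGAGCGACCAAAATGCGATTAATACATATTCCA-3'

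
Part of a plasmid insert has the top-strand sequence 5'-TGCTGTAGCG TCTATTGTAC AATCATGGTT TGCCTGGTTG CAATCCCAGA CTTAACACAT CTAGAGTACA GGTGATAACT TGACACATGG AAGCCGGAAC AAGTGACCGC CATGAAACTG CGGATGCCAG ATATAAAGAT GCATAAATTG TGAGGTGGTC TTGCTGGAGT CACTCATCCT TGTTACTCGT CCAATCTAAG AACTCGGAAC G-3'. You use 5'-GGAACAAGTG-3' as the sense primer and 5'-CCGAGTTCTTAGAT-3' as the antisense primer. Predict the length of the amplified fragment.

The forward primer matches the template at positions 96–105.
Taking the reverse complement of CCGAGTTCTTAGAT gives ATCTAAGAACTCGG, found at positions 194–207 on the template; the primer anneals here to the top strand with its 3' end pointing upstream.
The product runs from position 96 to position 207, so its length is 207 − 96 + 1 = 112 bp.

112 bp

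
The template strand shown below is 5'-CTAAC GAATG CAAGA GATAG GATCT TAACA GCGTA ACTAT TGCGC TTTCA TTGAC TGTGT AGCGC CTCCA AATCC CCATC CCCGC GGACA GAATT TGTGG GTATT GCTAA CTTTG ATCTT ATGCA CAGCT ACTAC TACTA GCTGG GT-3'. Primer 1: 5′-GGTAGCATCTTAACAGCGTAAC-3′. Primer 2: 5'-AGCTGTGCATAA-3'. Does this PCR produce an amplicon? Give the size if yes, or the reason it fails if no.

Primer 1 (GGTAGCATCTTAACAGCGTAAC) does not match the top strand, and its reverse complement GTTACGCTGTTAAGATGCTACC does not match either.
With no annealing site for primer 1, no amplification occurs.

No product — primer 1 has no binding site in the template.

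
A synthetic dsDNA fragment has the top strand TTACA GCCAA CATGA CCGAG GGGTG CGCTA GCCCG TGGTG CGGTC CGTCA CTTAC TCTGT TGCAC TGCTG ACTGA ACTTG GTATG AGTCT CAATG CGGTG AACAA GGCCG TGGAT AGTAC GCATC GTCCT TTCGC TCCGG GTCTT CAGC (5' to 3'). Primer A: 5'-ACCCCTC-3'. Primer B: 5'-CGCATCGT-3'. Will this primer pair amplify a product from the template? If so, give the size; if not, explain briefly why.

No product — the primers' 3' ends point away from each other.

Primer A (ACCCCTC) has reverse complement GAGGGGT, which matches the top strand at positions 18–24; primer A anneals to the top strand there with its 3' end pointing upstream toward position 18.
Primer B (CGCATCGT) matches the top strand directly at positions 120–127; it anneals to the bottom strand with its 3' end pointing downstream toward position 127.
The 3' ends diverge (primer A extends toward position 1, primer B toward position 149), so the primers never converge on a shared product.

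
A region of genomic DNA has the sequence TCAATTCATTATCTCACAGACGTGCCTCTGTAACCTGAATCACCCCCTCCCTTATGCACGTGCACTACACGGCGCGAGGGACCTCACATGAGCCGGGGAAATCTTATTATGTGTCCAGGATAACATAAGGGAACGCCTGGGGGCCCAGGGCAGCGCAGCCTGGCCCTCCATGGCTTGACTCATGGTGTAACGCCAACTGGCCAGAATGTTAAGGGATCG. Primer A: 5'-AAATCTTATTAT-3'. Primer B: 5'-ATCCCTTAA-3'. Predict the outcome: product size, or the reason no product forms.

Yes — a 119 bp product.

Primer A (AAATCTTATTAT) matches the top strand at positions 99–110; it acts as a forward primer.
Primer B's reverse complement is TTAAGGGAT, matching the top strand at positions 209–217; it acts as a reverse primer.
The 3' ends face each other across positions 99–217, giving a 119 bp product.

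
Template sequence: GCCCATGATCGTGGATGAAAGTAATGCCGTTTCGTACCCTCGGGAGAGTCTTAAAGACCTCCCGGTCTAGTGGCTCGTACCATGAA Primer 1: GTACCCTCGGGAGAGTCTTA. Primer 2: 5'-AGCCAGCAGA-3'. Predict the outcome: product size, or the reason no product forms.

No product — primer 2 has no binding site in the template.

Primer 2 (AGCCAGCAGA) does not match the top strand, and its reverse complement TCTGCTGGCT does not match either.
With no annealing site for primer 2, no amplification occurs.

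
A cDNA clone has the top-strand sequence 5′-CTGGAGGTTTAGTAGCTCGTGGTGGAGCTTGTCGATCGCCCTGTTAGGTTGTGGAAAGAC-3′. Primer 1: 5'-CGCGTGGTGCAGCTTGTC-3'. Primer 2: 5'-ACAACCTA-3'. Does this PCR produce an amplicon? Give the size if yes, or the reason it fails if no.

No product — primer 1 has no binding site in the template.

Primer 1 (CGCGTGGTGCAGCTTGTC) does not match the top strand, and its reverse complement GACAAGCTGCACCACGCG does not match either.
With no annealing site for primer 1, no amplification occurs.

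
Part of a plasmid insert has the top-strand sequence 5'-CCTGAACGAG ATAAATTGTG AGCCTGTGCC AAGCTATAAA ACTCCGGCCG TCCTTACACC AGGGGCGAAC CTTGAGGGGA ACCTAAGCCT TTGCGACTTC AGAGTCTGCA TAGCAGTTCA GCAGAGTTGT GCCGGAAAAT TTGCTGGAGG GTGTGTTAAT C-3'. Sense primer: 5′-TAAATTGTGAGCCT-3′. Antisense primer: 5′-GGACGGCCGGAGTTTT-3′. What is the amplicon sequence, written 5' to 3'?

The forward primer matches the template at positions 12–25.
The reverse primer's reverse complement is AAAACTCCGGCCGTCC, which matches the template at positions 38–53.
The product is the template from position 12 through 53 (42 bp).

5'-TAAATTGTGAGCCTGTGCCAAGCTATAAAACTCCGGCCGTCC-3'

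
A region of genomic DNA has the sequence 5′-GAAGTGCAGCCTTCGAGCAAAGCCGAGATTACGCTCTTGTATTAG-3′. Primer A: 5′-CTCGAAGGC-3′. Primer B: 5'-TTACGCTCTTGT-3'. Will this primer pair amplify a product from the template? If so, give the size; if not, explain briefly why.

No product — the primers' 3' ends point away from each other.

Primer A (CTCGAAGGC) has reverse complement GCCTTCGAG, which matches the top strand at positions 9–17; primer A anneals to the top strand there with its 3' end pointing upstream toward position 9.
Primer B (TTACGCTCTTGT) matches the top strand directly at positions 29–40; it anneals to the bottom strand with its 3' end pointing downstream toward position 40.
The 3' ends diverge (primer A extends toward position 1, primer B toward position 45), so the primers never converge on a shared product.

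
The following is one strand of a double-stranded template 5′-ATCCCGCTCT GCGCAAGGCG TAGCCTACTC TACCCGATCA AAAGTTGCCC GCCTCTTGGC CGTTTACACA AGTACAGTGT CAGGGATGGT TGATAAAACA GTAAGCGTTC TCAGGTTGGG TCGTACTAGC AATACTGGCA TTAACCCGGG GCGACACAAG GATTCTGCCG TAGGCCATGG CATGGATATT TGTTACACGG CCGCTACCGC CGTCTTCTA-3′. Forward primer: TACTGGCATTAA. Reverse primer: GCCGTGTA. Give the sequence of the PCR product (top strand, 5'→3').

The forward primer matches the template at positions 133–144.
The reverse primer's reverse complement is TACACGGC, which matches the template at positions 194–201.
The product is the template from position 133 through 201 (69 bp).

5'-TACTGGCATTAACCCGGGGCGACACAAGGATTCTGCCGTAGGCCATGGCATGGATATTTGTTACACGGC-3'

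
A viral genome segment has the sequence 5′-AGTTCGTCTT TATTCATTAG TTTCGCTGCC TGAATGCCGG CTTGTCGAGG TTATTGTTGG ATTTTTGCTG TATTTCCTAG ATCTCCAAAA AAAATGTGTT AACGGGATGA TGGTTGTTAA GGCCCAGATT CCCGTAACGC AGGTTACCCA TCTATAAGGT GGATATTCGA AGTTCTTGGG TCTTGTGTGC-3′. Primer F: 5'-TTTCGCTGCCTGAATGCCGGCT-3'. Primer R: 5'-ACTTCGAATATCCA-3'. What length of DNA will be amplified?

The forward primer matches the template at positions 21–42.
Taking the reverse complement of ACTTCGAATATCCA gives TGGATATTCGAAGT, found at positions 160–173 on the template; the primer anneals here to the top strand with its 3' end pointing upstream.
The product runs from position 21 to position 173, so its length is 173 − 21 + 1 = 153 bp.

153 bp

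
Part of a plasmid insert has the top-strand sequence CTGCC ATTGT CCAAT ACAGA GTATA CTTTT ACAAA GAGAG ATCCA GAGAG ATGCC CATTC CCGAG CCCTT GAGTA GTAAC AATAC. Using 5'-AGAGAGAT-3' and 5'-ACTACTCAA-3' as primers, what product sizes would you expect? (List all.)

The forward primer AGAGAGAT matches the top strand at positions 35–42, 45–52.
The reverse primer's reverse complement is TTGAGTAGT, matching at positions 69–77.
Each forward site pairs with the reverse site to give a product ending at position 77: sizes 43, 33 bp.

43 bp, 33 bp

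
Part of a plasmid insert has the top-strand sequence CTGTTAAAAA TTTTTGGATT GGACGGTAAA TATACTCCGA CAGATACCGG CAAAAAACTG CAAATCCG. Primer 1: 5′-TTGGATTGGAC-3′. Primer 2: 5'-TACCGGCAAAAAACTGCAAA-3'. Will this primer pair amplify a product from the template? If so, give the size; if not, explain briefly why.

No product — both primers anneal to the same strand and extend in the same direction.

Primer 1 (TTGGATTGGAC) matches the top strand at positions 14–24 (3' end points downstream).
Primer 2 (TACCGGCAAAAAACTGCAAA) also matches the top strand directly, at positions 45–64 — its reverse complement TTTGCAGTTTTTTGCCGGTA is not present.
Both primers anneal to the bottom strand with 3' ends pointing the same way, so neither can prime synthesis back toward the other.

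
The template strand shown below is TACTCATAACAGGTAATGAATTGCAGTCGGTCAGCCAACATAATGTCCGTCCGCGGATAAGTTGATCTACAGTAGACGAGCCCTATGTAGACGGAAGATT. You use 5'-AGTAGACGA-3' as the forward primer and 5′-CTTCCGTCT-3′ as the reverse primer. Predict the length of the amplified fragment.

The forward primer matches the template at positions 71–79.
Taking the reverse complement of CTTCCGTCT gives AGACGGAAG, found at positions 89–97 on the template; the primer anneals here to the top strand with its 3' end pointing upstream.
Amplicon spans positions 71–97: 27 bp.

27 bp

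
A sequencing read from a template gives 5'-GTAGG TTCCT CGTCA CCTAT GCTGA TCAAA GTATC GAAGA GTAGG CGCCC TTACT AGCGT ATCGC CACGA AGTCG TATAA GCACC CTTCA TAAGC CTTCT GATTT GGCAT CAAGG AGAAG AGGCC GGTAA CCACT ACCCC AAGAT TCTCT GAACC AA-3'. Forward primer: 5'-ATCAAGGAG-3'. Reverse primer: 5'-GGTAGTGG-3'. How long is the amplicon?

30 bp

The forward primer matches the template at positions 109–117.
The reverse primer's reverse complement is CCACTACC, which matches the template at positions 131–138.
Product length = (reverse-primer end) − (forward-primer start) + 1 = 138 − 109 + 1 = 30 bp.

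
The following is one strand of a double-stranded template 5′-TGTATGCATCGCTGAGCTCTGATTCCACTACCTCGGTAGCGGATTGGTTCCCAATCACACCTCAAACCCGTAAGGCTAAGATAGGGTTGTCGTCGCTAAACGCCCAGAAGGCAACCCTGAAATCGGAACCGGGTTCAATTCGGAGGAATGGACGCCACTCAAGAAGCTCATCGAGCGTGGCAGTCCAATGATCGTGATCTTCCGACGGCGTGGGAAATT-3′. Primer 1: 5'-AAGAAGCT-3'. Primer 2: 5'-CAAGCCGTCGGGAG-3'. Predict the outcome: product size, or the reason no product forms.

No product — primer 2 has no binding site in the template.

Primer 2 (CAAGCCGTCGGGAG) does not match the top strand, and its reverse complement CTCCCGACGGCTTG does not match either.
With no annealing site for primer 2, no amplification occurs.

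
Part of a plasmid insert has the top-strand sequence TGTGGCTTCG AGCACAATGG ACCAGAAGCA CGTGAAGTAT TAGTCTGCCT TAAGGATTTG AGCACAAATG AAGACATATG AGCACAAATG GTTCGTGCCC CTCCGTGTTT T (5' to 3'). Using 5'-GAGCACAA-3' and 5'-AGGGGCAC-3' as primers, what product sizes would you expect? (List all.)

The forward primer GAGCACAA matches the top strand at positions 10–17, 60–67, 80–87.
The reverse primer's reverse complement is GTGCCCCT, matching at positions 95–102.
Each forward site pairs with the reverse site to give a product ending at position 102: sizes 93, 43, 23 bp.

93 bp, 43 bp, 23 bp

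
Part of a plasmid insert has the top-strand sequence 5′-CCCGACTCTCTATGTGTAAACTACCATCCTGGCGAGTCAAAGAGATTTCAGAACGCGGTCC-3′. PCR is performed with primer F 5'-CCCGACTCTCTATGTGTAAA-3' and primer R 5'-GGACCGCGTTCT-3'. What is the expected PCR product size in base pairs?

The forward primer matches the template at positions 1–20.
Taking the reverse complement of GGACCGCGTTCT gives AGAACGCGGTCC, found at positions 50–61 on the template; the primer anneals here to the top strand with its 3' end pointing upstream.
Product length = (reverse-primer end) − (forward-primer start) + 1 = 61 − 1 + 1 = 61 bp.

61 bp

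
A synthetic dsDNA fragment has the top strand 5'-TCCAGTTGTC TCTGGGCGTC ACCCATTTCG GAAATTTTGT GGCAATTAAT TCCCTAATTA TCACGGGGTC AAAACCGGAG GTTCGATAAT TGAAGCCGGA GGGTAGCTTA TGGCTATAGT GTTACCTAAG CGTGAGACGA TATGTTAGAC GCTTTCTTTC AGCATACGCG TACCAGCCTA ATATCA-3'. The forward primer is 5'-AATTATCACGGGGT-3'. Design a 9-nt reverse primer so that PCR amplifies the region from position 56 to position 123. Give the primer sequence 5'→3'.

The product's 3' end on the top strand is position 123.
The reverse primer anneals to the top strand over positions 115–123, i.e. to TATAGTGTT.
Its sequence written 5'→3' is the reverse complement: AACACTATA.

5'-AACACTATA-3'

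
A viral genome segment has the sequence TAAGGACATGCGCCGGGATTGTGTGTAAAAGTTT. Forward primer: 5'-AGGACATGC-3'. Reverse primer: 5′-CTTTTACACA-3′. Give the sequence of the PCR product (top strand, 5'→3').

Forward primer AGGACATGC is found on the top strand at positions 3–11.
Taking the reverse complement of CTTTTACACA gives TGTGTAAAAG, found at positions 22–31 on the template; the primer anneals here to the top strand with its 3' end pointing upstream.
The product is the template from position 3 through 31 (29 bp).

5'-AGGACATGCGCCGGGATTGTGTGTAAAAG-3'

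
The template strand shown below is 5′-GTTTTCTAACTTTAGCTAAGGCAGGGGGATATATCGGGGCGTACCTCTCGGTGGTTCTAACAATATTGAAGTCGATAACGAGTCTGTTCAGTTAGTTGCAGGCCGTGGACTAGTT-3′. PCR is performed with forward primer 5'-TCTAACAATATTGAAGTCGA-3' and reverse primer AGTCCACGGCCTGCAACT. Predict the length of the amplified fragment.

The forward primer matches the template at positions 56–75.
Taking the reverse complement of AGTCCACGGCCTGCAACT gives AGTTGCAGGCCGTGGACT, found at positions 94–111 on the template; the primer anneals here to the top strand with its 3' end pointing upstream.
The product runs from position 56 to position 111, so its length is 111 − 56 + 1 = 56 bp.

56 bp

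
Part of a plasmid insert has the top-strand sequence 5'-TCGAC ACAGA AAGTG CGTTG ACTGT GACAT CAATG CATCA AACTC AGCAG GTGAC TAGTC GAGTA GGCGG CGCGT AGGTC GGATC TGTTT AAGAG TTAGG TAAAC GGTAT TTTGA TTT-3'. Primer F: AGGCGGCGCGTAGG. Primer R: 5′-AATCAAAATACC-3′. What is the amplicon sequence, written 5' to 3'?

5'-AGGCGGCGCGTAGGTCGGATCTGTTTAAGAGTTAGGTAAACGGTATTTTGATT-3'

The forward primer matches the template at positions 65–78.
Taking the reverse complement of AATCAAAATACC gives GGTATTTTGATT, found at positions 106–117 on the template; the primer anneals here to the top strand with its 3' end pointing upstream.
The product is the template from position 65 through 117 (53 bp).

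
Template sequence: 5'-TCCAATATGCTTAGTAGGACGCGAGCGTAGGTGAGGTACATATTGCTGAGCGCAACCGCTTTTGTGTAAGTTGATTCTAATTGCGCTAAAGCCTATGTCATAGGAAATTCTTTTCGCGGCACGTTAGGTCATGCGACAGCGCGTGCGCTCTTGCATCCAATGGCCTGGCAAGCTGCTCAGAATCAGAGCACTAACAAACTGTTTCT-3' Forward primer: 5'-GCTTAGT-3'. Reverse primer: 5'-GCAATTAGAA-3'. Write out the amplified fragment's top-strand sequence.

5'-GCTTAGTAGGACGCGAGCGTAGGTGAGGTACATATTGCTGAGCGCAACCGCTTTTGTGTAAGTTGATTCTAATTGC-3'

The forward primer matches the template at positions 9–15.
The reverse primer's reverse complement is TTCTAATTGC, which matches the template at positions 75–84.
The product is the template from position 9 through 84 (76 bp).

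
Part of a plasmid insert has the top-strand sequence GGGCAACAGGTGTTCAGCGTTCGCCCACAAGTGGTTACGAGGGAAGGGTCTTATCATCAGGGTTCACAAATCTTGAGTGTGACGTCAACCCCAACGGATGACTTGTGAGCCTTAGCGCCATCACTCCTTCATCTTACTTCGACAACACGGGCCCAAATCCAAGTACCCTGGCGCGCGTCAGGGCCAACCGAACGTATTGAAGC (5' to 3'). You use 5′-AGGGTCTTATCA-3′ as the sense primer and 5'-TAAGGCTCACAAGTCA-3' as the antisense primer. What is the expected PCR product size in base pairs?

Forward primer AGGGTCTTATCA is found on the top strand at positions 45–56.
The reverse primer's reverse complement is TGACTTGTGAGCCTTA, which matches the template at positions 99–114.
Amplicon spans positions 45–114: 70 bp.

70 bp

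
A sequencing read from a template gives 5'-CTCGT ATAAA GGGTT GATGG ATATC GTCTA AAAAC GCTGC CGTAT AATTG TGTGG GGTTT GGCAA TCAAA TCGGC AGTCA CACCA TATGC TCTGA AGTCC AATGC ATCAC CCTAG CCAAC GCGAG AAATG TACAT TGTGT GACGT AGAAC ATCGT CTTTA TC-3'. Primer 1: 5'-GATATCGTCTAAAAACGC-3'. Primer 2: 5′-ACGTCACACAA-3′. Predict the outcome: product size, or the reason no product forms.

Primer 1 (GATATCGTCTAAAAACGC) matches the top strand at positions 20–37; it acts as a forward primer.
Primer 2's reverse complement is TTGTGTGACGT, matching the top strand at positions 135–145; it acts as a reverse primer.
The 3' ends face each other across positions 20–145, giving a 126 bp product.

Yes — a 126 bp product.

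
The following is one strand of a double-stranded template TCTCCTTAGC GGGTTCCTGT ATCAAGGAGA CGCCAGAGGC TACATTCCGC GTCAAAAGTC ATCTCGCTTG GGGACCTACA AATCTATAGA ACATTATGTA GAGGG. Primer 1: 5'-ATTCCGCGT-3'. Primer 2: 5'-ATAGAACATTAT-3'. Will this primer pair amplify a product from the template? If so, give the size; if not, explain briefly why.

Primer 1 (ATTCCGCGT) matches the top strand at positions 44–52 (3' end points downstream).
Primer 2 (ATAGAACATTAT) also matches the top strand directly, at positions 86–97 — its reverse complement ATAATGTTCTAT is not present.
Both primers anneal to the bottom strand with 3' ends pointing the same way, so neither can prime synthesis back toward the other.

No product — both primers anneal to the same strand and extend in the same direction.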